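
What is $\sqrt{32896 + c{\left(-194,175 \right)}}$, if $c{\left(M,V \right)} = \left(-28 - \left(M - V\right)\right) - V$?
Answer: $\sqrt{33062} \approx 181.83$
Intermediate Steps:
$c{\left(M,V \right)} = -28 - M$ ($c{\left(M,V \right)} = \left(-28 + V - M\right) - V = -28 - M$)
$\sqrt{32896 + c{\left(-194,175 \right)}} = \sqrt{32896 - -166} = \sqrt{32896 + \left(-28 + 194\right)} = \sqrt{32896 + 166} = \sqrt{33062}$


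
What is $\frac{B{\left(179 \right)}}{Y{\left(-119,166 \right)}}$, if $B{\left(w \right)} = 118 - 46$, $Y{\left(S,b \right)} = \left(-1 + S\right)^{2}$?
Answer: $\frac{1}{200} \approx 0.005$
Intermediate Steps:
$B{\left(w \right)} = 72$
$\frac{B{\left(179 \right)}}{Y{\left(-119,166 \right)}} = \frac{72}{\left(-1 - 119\right)^{2}} = \frac{72}{\left(-120\right)^{2}} = \frac{72}{14400} = 72 \cdot \frac{1}{14400} = \frac{1}{200}$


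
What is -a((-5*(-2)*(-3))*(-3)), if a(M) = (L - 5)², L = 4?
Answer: -1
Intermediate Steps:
a(M) = 1 (a(M) = (4 - 5)² = (-1)² = 1)
-a((-5*(-2)*(-3))*(-3)) = -1*1 = -1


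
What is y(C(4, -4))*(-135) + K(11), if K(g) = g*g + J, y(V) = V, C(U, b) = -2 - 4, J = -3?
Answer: 928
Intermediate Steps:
C(U, b) = -6
K(g) = -3 + g² (K(g) = g*g - 3 = g² - 3 = -3 + g²)
y(C(4, -4))*(-135) + K(11) = -6*(-135) + (-3 + 11²) = 810 + (-3 + 121) = 810 + 118 = 928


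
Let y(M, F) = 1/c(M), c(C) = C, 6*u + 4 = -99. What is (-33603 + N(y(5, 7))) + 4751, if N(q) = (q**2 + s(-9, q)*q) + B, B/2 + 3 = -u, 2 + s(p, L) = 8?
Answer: -2161682/75 ≈ -28822.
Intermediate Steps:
u = -103/6 (u = -2/3 + (1/6)*(-99) = -2/3 - 33/2 = -103/6 ≈ -17.167)
s(p, L) = 6 (s(p, L) = -2 + 8 = 6)
B = 85/3 (B = -6 + 2*(-1*(-103/6)) = -6 + 2*(103/6) = -6 + 103/3 = 85/3 ≈ 28.333)
y(M, F) = 1/M
N(q) = 85/3 + q**2 + 6*q (N(q) = (q**2 + 6*q) + 85/3 = 85/3 + q**2 + 6*q)
(-33603 + N(y(5, 7))) + 4751 = (-33603 + (85/3 + (1/5)**2 + 6/5)) + 4751 = (-33603 + (85/3 + (1/5)**2 + 6*(1/5))) + 4751 = (-33603 + (85/3 + 1/25 + 6/5)) + 4751 = (-33603 + 2218/75) + 4751 = -2518007/75 + 4751 = -2161682/75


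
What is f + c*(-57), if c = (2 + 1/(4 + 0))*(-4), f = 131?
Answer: 644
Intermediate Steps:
c = -9 (c = (2 + 1/4)*(-4) = (2 + ¼)*(-4) = (9/4)*(-4) = -9)
f + c*(-57) = 131 - 9*(-57) = 131 + 513 = 644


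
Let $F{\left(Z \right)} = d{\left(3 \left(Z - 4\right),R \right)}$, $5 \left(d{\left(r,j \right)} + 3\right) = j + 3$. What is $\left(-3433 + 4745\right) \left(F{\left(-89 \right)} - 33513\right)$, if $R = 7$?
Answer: $-43970368$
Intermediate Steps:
$d{\left(r,j \right)} = - \frac{12}{5} + \frac{j}{5}$ ($d{\left(r,j \right)} = -3 + \frac{j + 3}{5} = -3 + \frac{3 + j}{5} = -3 + \left(\frac{3}{5} + \frac{j}{5}\right) = - \frac{12}{5} + \frac{j}{5}$)
$F{\left(Z \right)} = -1$ ($F{\left(Z \right)} = - \frac{12}{5} + \frac{1}{5} \cdot 7 = - \frac{12}{5} + \frac{7}{5} = -1$)
$\left(-3433 + 4745\right) \left(F{\left(-89 \right)} - 33513\right) = \left(-3433 + 4745\right) \left(-1 - 33513\right) = 1312 \left(-33514\right) = -43970368$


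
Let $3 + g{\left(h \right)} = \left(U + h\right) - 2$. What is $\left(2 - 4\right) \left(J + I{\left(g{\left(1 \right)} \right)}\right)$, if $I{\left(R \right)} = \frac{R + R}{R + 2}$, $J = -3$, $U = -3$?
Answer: $\frac{2}{5} \approx 0.4$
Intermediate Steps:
$g{\left(h \right)} = -8 + h$ ($g{\left(h \right)} = -3 + \left(\left(-3 + h\right) - 2\right) = -3 + \left(-5 + h\right) = -8 + h$)
$I{\left(R \right)} = \frac{2 R}{2 + R}$
$\left(2 - 4\right) \left(J + I{\left(g{\left(1 \right)} \right)}\right) = \left(2 - 4\right) \left(-3 + \frac{2 \left(-8 + 1\right)}{2 + \left(-8 + 1\right)}\right) = \left(2 - 4\right) \left(-3 + 2 \left(-7\right) \frac{1}{2 - 7}\right) = - 2 \left(-3 + 2 \left(-7\right) \frac{1}{-5}\right) = - 2 \left(-3 + 2 \left(-7\right) \left(- \frac{1}{5}\right)\right) = - 2 \left(-3 + \frac{14}{5}\right) = \left(-2\right) \left(- \frac{1}{5}\right) = \frac{2}{5}$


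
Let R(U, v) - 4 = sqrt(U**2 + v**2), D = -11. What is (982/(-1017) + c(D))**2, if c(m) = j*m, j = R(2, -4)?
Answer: 4594212280/1034289 + 2012120*sqrt(5)/1017 ≈ 8865.9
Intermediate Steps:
R(U, v) = 4 + sqrt(U**2 + v**2)
j = 4 + 2*sqrt(5) (j = 4 + sqrt(2**2 + (-4)**2) = 4 + sqrt(4 + 16) = 4 + sqrt(20) = 4 + 2*sqrt(5) ≈ 8.4721)
c(m) = m*(4 + 2*sqrt(5)) (c(m) = (4 + 2*sqrt(5))*m = m*(4 + 2*sqrt(5)))
(982/(-1017) + c(D))**2 = (982/(-1017) + 2*(-11)*(2 + sqrt(5)))**2 = (982*(-1/1017) + (-44 - 22*sqrt(5)))**2 = (-982/1017 + (-44 - 22*sqrt(5)))**2 = (-45730/1017 - 22*sqrt(5))**2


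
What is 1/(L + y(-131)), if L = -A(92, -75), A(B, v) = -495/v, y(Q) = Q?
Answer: -5/688 ≈ -0.0072674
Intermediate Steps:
L = -33/5 (L = -(-495)/(-75) = -(-495)*(-1)/75 = -1*33/5 = -33/5 ≈ -6.6000)
1/(L + y(-131)) = 1/(-33/5 - 131) = 1/(-688/5) = -5/688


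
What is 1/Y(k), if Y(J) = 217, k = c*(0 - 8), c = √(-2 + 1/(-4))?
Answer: 1/217 ≈ 0.0046083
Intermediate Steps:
c = 3*I/2 (c = √(-2 - ¼) = √(-9/4) = 3*I/2 ≈ 1.5*I)
k = -12*I (k = (3*I/2)*(0 - 8) = (3*I/2)*(-8) = -12*I ≈ -12.0*I)
1/Y(k) = 1/217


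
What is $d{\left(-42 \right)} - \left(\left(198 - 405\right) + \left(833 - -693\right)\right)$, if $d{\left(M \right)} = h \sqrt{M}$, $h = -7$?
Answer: $-1319 - 7 i \sqrt{42} \approx -1319.0 - 45.365 i$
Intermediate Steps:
$d{\left(M \right)} = - 7 \sqrt{M}$
$d{\left(-42 \right)} - \left(\left(198 - 405\right) + \left(833 - -693\right)\right) = - 7 \sqrt{-42} - \left(\left(198 - 405\right) + \left(833 - -693\right)\right) = - 7 i \sqrt{42} - \left(-207 + \left(833 + 693\right)\right) = - 7 i \sqrt{42} - \left(-207 + 1526\right) = - 7 i \sqrt{42} - 1319 = -1319 - 7 i \sqrt{42}$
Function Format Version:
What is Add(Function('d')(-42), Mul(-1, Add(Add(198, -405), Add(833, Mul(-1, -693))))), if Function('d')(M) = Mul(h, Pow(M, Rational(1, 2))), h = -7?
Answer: Add(-1319, Mul(-7, I, Pow(42, Rational(1, 2)))) ≈ Add(-1319.0, Mul(-45.365, I))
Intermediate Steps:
Function('d')(M) = Mul(-7, Pow(M, Rational(1, 2)))
Add(Function('d')(-42), Mul(-1, Add(Add(198, -405), Add(833, Mul(-1, -693))))) = Add(Mul(-7, Pow(-42, Rational(1, 2))), Mul(-1, Add(Add(198, -405), Add(833, Mul(-1, -693))))) = Add(Mul(-7, Mul(I, Pow(42, Rational(1, 2)))), Mul(-1, Add(-207, Add(833, 693)))) = Add(Mul(-7, I, Pow(42, Rational(1, 2))), Mul(-1, Add(-207, 1526))) = Add(Mul(-7, I, Pow(42, Rational(1, 2))), Mul(-1, 1319)) = Add(Mul(-7, I, Pow(42, Rational(1, 2))), -1319) = Add(-1319, Mul(-7, I, Pow(42, Rational(1, 2))))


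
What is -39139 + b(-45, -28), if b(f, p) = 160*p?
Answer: -43619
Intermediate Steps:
-39139 + b(-45, -28) = -39139 + 160*(-28) = -39139 - 4480 = -43619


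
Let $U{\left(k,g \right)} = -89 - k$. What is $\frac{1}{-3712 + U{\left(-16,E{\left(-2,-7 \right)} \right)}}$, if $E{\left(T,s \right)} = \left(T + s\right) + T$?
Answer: $- \frac{1}{3785} \approx -0.0002642$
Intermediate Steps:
$E{\left(T,s \right)} = s + 2 T$
$\frac{1}{-3712 + U{\left(-16,E{\left(-2,-7 \right)} \right)}} = \frac{1}{-3712 - 73} = \frac{1}{-3785} = - \frac{1}{3785}$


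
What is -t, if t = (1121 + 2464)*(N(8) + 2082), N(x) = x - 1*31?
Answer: -7381515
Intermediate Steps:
N(x) = -31 + x (N(x) = x - 31 = -31 + x)
t = 7381515 (t = (1121 + 2464)*((-31 + 8) + 2082) = 3585*(-23 + 2082) = 3585*2059 = 7381515)
-t = -1*7381515 = -7381515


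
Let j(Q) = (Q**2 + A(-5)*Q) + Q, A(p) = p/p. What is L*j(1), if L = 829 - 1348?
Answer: -1557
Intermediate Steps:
A(p) = 1
j(Q) = Q**2 + 2*Q (j(Q) = (Q**2 + 1*Q) + Q = (Q**2 + Q) + Q = (Q + Q**2) + Q = Q**2 + 2*Q)
L = -519
L*j(1) = -519*(2 + 1) = -519*3 = -1557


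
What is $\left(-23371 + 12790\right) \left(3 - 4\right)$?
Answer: $10581$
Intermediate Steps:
$\left(-23371 + 12790\right) \left(3 - 4\right) = \left(-10581\right) \left(-1\right) = 10581$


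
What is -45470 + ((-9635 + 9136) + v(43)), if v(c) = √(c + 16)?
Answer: -45969 + √59 ≈ -45961.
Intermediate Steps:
v(c) = √(16 + c)
-45470 + ((-9635 + 9136) + v(43)) = -45470 + ((-9635 + 9136) + √(16 + 43)) = -45470 + (-499 + √59) = -45969 + √59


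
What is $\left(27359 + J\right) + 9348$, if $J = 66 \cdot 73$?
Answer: $41525$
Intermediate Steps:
$J = 4818$
$\left(27359 + J\right) + 9348 = \left(27359 + 4818\right) + 9348 = 32177 + 9348 = 41525$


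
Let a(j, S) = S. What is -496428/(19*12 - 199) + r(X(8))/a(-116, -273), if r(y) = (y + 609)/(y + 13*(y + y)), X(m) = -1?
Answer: -3659153156/213759 ≈ -17118.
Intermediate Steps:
r(y) = (609 + y)/(27*y) (r(y) = (609 + y)/(y + 13*(2*y)) = (609 + y)/(y + 26*y) = (609 + y)/((27*y)) = (609 + y)*(1/(27*y)) = (609 + y)/(27*y))
-496428/(19*12 - 199) + r(X(8))/a(-116, -273) = -496428/(19*12 - 199) + ((1/27)*(609 - 1)/(-1))/(-273) = -496428/(228 - 199) + ((1/27)*(-1)*608)*(-1/273) = -496428/29 - 608/27*(-1/273) = -496428*1/29 + 608/7371 = -496428/29 + 608/7371 = -3659153156/213759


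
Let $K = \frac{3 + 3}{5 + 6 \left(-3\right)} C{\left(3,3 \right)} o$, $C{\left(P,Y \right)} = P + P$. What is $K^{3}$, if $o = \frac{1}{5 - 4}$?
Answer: $- \frac{46656}{2197} \approx -21.236$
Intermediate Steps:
$o = 1$ ($o = 1^{-1} = 1$)
$C{\left(P,Y \right)} = 2 P$
$K = - \frac{36}{13}$ ($K = \frac{3 + 3}{5 + 6 \left(-3\right)} 2 \cdot 3 \cdot 1 = \frac{6}{5 - 18} \cdot 6 \cdot 1 = \frac{6}{-13} \cdot 6 \cdot 1 = 6 \left(- \frac{1}{13}\right) 6 \cdot 1 = \left(- \frac{6}{13}\right) 6 \cdot 1 = \left(- \frac{36}{13}\right) 1 = - \frac{36}{13} \approx -2.7692$)
$K^{3} = \left(- \frac{36}{13}\right)^{3} = - \frac{46656}{2197}$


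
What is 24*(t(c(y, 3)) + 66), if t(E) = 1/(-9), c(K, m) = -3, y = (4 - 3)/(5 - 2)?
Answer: 4744/3 ≈ 1581.3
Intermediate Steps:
y = ⅓ (y = 1/3 = 1*(⅓) = ⅓ ≈ 0.33333)
t(E) = -⅑
24*(t(c(y, 3)) + 66) = 24*(-⅑ + 66) = 24*(593/9) = 4744/3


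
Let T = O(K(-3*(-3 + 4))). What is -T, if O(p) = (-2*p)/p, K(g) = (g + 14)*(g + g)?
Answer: 2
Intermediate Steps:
K(g) = 2*g*(14 + g) (K(g) = (14 + g)*(2*g) = 2*g*(14 + g))
O(p) = -2
T = -2
-T = -1*(-2) = 2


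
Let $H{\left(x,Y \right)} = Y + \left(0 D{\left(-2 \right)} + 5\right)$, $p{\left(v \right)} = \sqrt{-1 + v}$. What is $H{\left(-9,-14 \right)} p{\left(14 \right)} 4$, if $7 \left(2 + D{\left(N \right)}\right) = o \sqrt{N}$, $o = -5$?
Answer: $- 36 \sqrt{13} \approx -129.8$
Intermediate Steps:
$D{\left(N \right)} = -2 - \frac{5 \sqrt{N}}{7}$ ($D{\left(N \right)} = -2 + \frac{\left(-5\right) \sqrt{N}}{7} = -2 - \frac{5 \sqrt{N}}{7}$)
$H{\left(x,Y \right)} = 5 + Y$ ($H{\left(x,Y \right)} = Y + \left(0 \left(-2 - \frac{5 \sqrt{-2}}{7}\right) + 5\right) = Y + \left(0 \left(-2 - \frac{5 i \sqrt{2}}{7}\right) + 5\right) = Y + \left(0 + 5\right) = Y + 5 = 5 + Y$)
$H{\left(-9,-14 \right)} p{\left(14 \right)} 4 = \left(5 - 14\right) \sqrt{-1 + 14} \cdot 4 = - 9 \sqrt{13} \cdot 4 = - 36 \sqrt{13}$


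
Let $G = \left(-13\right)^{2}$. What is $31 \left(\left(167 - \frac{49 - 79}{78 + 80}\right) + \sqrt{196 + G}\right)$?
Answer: $\frac{409448}{79} + 31 \sqrt{365} \approx 5775.1$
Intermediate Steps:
$G = 169$
$31 \left(\left(167 - \frac{49 - 79}{78 + 80}\right) + \sqrt{196 + G}\right) = 31 \left(\left(167 - \frac{49 - 79}{78 + 80}\right) + \sqrt{196 + 169}\right) = 31 \left(\left(167 - - \frac{30}{158}\right) + \sqrt{365}\right) = 31 \left(\left(167 - \left(-30\right) \frac{1}{158}\right) + \sqrt{365}\right) = 31 \left(\left(167 - - \frac{15}{79}\right) + \sqrt{365}\right) = 31 \left(\left(167 + \frac{15}{79}\right) + \sqrt{365}\right) = 31 \left(\frac{13208}{79} + \sqrt{365}\right) = \frac{409448}{79} + 31 \sqrt{365}$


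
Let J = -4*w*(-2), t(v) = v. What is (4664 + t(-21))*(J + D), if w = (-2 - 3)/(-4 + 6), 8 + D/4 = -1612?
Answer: -30179500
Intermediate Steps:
D = -6480 (D = -32 + 4*(-1612) = -32 - 6448 = -6480)
w = -5/2 ≈ -2.5000
J = -20 (J = -4*(-5/2)*(-2) = 10*(-2) = -20)
(4664 + t(-21))*(J + D) = (4664 - 21)*(-20 - 6480) = 4643*(-6500) = -30179500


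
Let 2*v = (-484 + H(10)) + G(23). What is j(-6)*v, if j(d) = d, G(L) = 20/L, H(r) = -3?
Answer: 33543/23 ≈ 1458.4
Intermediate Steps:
v = -11181/46 (v = ((-484 - 3) + 20/23)/2 = (-487 + 20*(1/23))/2 = (-487 + 20/23)/2 = (½)*(-11181/23) = -11181/46 ≈ -243.07)
j(-6)*v = -6*(-11181/46) = 33543/23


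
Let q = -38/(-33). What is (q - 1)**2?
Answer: 25/1089 ≈ 0.022957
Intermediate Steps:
q = 38/33 (q = -38*(-1/33) = 38/33 ≈ 1.1515)
(q - 1)**2 = (38/33 - 1)**2 = (5/33)**2 = 25/1089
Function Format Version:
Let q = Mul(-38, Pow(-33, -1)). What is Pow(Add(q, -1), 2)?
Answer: Rational(25, 1089) ≈ 0.022957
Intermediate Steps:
q = Rational(38, 33) (q = Mul(-38, Rational(-1, 33)) = Rational(38, 33) ≈ 1.1515)
Pow(Add(q, -1), 2) = Pow(Add(Rational(38, 33), -1), 2) = Pow(Rational(5, 33), 2) = Rational(25, 1089)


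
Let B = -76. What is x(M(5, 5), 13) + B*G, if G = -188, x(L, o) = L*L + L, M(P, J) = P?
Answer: 14318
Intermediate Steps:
x(L, o) = L + L**2 (x(L, o) = L**2 + L = L + L**2)
x(M(5, 5), 13) + B*G = 5*(1 + 5) - 76*(-188) = 5*6 + 14288 = 30 + 14288 = 14318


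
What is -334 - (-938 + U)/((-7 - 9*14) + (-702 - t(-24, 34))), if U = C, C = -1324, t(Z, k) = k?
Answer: -292508/869 ≈ -336.60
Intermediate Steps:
U = -1324
-334 - (-938 + U)/((-7 - 9*14) + (-702 - t(-24, 34))) = -334 - (-938 - 1324)/((-7 - 9*14) + (-702 - 1*34)) = -334 - (-2262)/((-7 - 126) + (-702 - 34)) = -334 - (-2262)/(-133 - 736) = -334 - (-2262)/(-869) = -334 - (-2262)*(-1)/869 = -334 - 1*2262/869 = -334 - 2262/869 = -292508/869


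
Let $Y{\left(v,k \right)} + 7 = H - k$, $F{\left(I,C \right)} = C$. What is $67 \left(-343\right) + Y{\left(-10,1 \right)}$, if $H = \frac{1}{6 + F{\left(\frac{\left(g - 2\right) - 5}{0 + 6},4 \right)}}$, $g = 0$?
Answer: $- \frac{229889}{10} \approx -22989.0$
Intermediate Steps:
$H = \frac{1}{10}$ ($H = \frac{1}{6 + 4} = \frac{1}{10} \approx 0.1$)
$Y{\left(v,k \right)} = - \frac{69}{10} - k$ ($Y{\left(v,k \right)} = -7 - \left(- \frac{1}{10} + k\right) = - \frac{69}{10} - k$)
$67 \left(-343\right) + Y{\left(-10,1 \right)} = 67 \left(-343\right) - \frac{79}{10} = -22981 - \frac{79}{10} = - \frac{229889}{10}$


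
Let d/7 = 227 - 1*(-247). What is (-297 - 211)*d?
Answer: -1685544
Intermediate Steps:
d = 3318 (d = 7*(227 - 1*(-247)) = 7*(227 + 247) = 7*474 = 3318)
(-297 - 211)*d = (-297 - 211)*3318 = -508*3318 = -1685544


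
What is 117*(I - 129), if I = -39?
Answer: -19656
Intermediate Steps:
117*(I - 129) = 117*(-39 - 129) = 117*(-168) = -19656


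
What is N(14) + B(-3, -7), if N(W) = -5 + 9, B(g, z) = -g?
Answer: 7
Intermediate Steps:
N(W) = 4
N(14) + B(-3, -7) = 4 - 1*(-3) = 4 + 3 = 7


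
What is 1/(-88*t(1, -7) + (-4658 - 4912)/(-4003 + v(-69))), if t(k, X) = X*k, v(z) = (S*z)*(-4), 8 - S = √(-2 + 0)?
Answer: 95263381/59167393846 + 60030*I*√2/29583696923 ≈ 0.0016101 + 2.8697e-6*I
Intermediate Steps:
S = 8 - I*√2 (S = 8 - √(-2 + 0) = 8 - √(-2) = 8 - I*√2 ≈ 8.0 - 1.4142*I)
v(z) = -4*z*(8 - I*√2) (v(z) = ((8 - I*√2)*z)*(-4) = (z*(8 - I*√2))*(-4) = -4*z*(8 - I*√2))
1/(-88*t(1, -7) + (-4658 - 4912)/(-4003 + v(-69))) = 1/(-(-616) + (-4658 - 4912)/(-4003 + 4*(-69)*(-8 + I*√2))) = 1/(-88*(-7) - 9570/(-4003 + (2208 - 276*I*√2))) = 1/(616 - 9570/(-1795 - 276*I*√2))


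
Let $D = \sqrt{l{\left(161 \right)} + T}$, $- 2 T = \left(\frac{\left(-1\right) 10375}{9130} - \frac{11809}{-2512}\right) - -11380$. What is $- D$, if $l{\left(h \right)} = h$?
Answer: $- \frac{i \sqrt{1055725997370}}{13816} \approx - 74.369 i$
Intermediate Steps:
$T = - \frac{314550659}{55264}$ ($T = - \frac{\left(\frac{\left(-1\right) 10375}{9130} - \frac{11809}{-2512}\right) - -11380}{2} = - \frac{\left(\left(-10375\right) \frac{1}{9130} - - \frac{11809}{2512}\right) + 11380}{2} = - \frac{\left(- \frac{25}{22} + \frac{11809}{2512}\right) + 11380}{2} = - \frac{\frac{98499}{27632} + 11380}{2} = \left(- \frac{1}{2}\right) \frac{314550659}{27632} = - \frac{314550659}{55264} \approx -5691.8$)
$D = \frac{i \sqrt{1055725997370}}{13816}$ ($D = \sqrt{161 - \frac{314550659}{55264}} = \sqrt{- \frac{305653155}{55264}} = \frac{i \sqrt{1055725997370}}{13816} \approx 74.369 i$)
$- D = - \frac{i \sqrt{1055725997370}}{13816}$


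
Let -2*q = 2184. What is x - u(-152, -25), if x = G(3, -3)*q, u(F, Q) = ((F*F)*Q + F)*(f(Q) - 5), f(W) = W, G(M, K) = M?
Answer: -17335836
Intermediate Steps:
q = -1092 (q = -½*2184 = -1092)
u(F, Q) = (-5 + Q)*(F + Q*F²) (u(F, Q) = ((F*F)*Q + F)*(Q - 5) = (F²*Q + F)*(-5 + Q) = (Q*F² + F)*(-5 + Q) = (F + Q*F²)*(-5 + Q) = (-5 + Q)*(F + Q*F²))
x = -3276 (x = 3*(-1092) = -3276)
x - u(-152, -25) = -3276 - (-152)*(-5 - 25 - 152*(-25)² - 5*(-152)*(-25)) = -3276 - (-152)*(-5 - 25 - 152*625 - 19000) = -3276 - (-152)*(-5 - 25 - 95000 - 19000) = -3276 - (-152)*(-114030) = -3276 - 1*17332560 = -3276 - 17332560 = -17335836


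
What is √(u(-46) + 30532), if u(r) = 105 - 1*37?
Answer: 30*√34 ≈ 174.93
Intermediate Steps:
u(r) = 68 (u(r) = 105 - 37 = 68)
√(u(-46) + 30532) = √(68 + 30532) = √30600 = 30*√34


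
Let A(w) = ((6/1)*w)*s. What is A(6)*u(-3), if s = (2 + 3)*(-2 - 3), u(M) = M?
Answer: 2700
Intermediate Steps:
s = -25 (s = 5*(-5) = -25)
A(w) = -150*w (A(w) = ((6/1)*w)*(-25) = ((6*1)*w)*(-25) = (6*w)*(-25) = -150*w)
A(6)*u(-3) = -150*6*(-3) = -900*(-3) = 2700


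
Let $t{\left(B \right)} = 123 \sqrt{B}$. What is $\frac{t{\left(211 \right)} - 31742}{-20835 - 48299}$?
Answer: $\frac{15871}{34567} - \frac{123 \sqrt{211}}{69134} \approx 0.43329$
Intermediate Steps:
$\frac{t{\left(211 \right)} - 31742}{-20835 - 48299} = \frac{123 \sqrt{211} - 31742}{-20835 - 48299} = \frac{-31742 + 123 \sqrt{211}}{-69134} = \left(-31742 + 123 \sqrt{211}\right) \left(- \frac{1}{69134}\right) = \frac{15871}{34567} - \frac{123 \sqrt{211}}{69134}$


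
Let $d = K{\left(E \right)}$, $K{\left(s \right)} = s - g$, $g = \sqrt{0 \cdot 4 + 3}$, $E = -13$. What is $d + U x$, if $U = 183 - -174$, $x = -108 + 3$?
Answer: $-37498 - \sqrt{3} \approx -37500.0$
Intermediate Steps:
$g = \sqrt{3}$ ($g = \sqrt{0 + 3} = \sqrt{3} \approx 1.732$)
$x = -105$
$U = 357$ ($U = 183 + 174 = 357$)
$K{\left(s \right)} = s - \sqrt{3}$
$d = -13 - \sqrt{3} \approx -14.732$
$d + U x = \left(-13 - \sqrt{3}\right) + 357 \left(-105\right) = \left(-13 - \sqrt{3}\right) - 37485 = -37498 - \sqrt{3}$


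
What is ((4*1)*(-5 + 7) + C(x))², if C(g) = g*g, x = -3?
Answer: 289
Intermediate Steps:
C(g) = g²
((4*1)*(-5 + 7) + C(x))² = ((4*1)*(-5 + 7) + (-3)²)² = (4*2 + 9)² = (8 + 9)² = 17² = 289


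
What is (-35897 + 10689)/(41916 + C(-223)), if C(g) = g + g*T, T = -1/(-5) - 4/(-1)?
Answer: -63020/101891 ≈ -0.61850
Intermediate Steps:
T = 21/5 (T = -1*(-⅕) - 4*(-1) = ⅕ + 4 = 21/5 ≈ 4.2000)
C(g) = 26*g/5 (C(g) = g + g*(21/5) = g + 21*g/5 = 26*g/5)
(-35897 + 10689)/(41916 + C(-223)) = (-35897 + 10689)/(41916 + (26/5)*(-223)) = -25208/(41916 - 5798/5) = -25208/203782/5 = -25208*5/203782 = -63020/101891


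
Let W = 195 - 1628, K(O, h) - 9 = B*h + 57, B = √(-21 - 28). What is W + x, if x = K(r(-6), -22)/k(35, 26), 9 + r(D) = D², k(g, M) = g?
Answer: -50089/35 - 22*I/5 ≈ -1431.1 - 4.4*I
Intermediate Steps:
r(D) = -9 + D²
B = 7*I (B = √(-49) = 7*I ≈ 7.0*I)
K(O, h) = 66 + 7*I*h (K(O, h) = 9 + ((7*I)*h + 57) = 9 + (7*I*h + 57) = 9 + (57 + 7*I*h) = 66 + 7*I*h)
W = -1433
x = 66/35 - 22*I/5 (x = (66 + 7*I*(-22))/35 = (66 - 154*I)*(1/35) = 66/35 - 22*I/5 ≈ 1.8857 - 4.4*I)
W + x = -1433 + (66/35 - 22*I/5) = -50089/35 - 22*I/5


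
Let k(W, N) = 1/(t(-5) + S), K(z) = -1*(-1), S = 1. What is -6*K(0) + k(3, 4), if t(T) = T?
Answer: -25/4 ≈ -6.2500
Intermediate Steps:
K(z) = 1
k(W, N) = -¼ (k(W, N) = 1/(-5 + 1) = 1/(-4) = -¼)
-6*K(0) + k(3, 4) = -6*1 - ¼ = -6 - ¼ = -25/4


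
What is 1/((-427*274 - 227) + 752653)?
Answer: 1/635428 ≈ 1.5737e-6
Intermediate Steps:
1/((-427*274 - 227) + 752653) = 1/((-116998 - 227) + 752653) = 1/(-117225 + 752653) = 1/635428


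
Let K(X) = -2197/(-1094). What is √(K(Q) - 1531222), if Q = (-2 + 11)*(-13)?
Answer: I*√1832619210074/1094 ≈ 1237.4*I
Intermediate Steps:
Q = -117 (Q = 9*(-13) = -117)
K(X) = 2197/1094 (K(X) = -2197*(-1/1094) = 2197/1094)
√(K(Q) - 1531222) = √(2197/1094 - 1531222) = √(-1675154671/1094) = I*√1832619210074/1094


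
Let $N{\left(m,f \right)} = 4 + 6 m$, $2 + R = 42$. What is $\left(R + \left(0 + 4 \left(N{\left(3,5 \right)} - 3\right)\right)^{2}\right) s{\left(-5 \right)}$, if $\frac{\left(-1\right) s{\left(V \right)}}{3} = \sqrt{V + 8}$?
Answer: $- 17448 \sqrt{3} \approx -30221.0$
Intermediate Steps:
$R = 40$ ($R = -2 + 42 = 40$)
$s{\left(V \right)} = - 3 \sqrt{8 + V}$ ($s{\left(V \right)} = - 3 \sqrt{V + 8} = - 3 \sqrt{8 + V}$)
$\left(R + \left(0 + 4 \left(N{\left(3,5 \right)} - 3\right)\right)^{2}\right) s{\left(-5 \right)} = \left(40 + \left(0 + 4 \left(\left(4 + 6 \cdot 3\right) - 3\right)\right)^{2}\right) \left(- 3 \sqrt{8 - 5}\right) = \left(40 + \left(0 + 4 \left(\left(4 + 18\right) - 3\right)\right)^{2}\right) \left(- 3 \sqrt{3}\right) = \left(40 + \left(0 + 4 \left(22 - 3\right)\right)^{2}\right) \left(- 3 \sqrt{3}\right) = \left(40 + \left(0 + 4 \cdot 19\right)^{2}\right) \left(- 3 \sqrt{3}\right) = \left(40 + \left(0 + 76\right)^{2}\right) \left(- 3 \sqrt{3}\right) = \left(40 + 76^{2}\right) \left(- 3 \sqrt{3}\right) = \left(40 + 5776\right) \left(- 3 \sqrt{3}\right) = 5816 \left(- 3 \sqrt{3}\right) = - 17448 \sqrt{3}$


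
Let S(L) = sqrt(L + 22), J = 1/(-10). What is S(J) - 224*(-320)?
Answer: 71680 + sqrt(2190)/10 ≈ 71685.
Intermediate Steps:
J = -1/10 ≈ -0.10000
S(L) = sqrt(22 + L)
S(J) - 224*(-320) = sqrt(22 - 1/10) - 224*(-320) = sqrt(219/10) + 71680 = sqrt(2190)/10 + 71680 = 71680 + sqrt(2190)/10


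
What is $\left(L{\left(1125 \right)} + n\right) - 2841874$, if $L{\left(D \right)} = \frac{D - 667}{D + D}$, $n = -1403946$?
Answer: $- \frac{4776547271}{1125} \approx -4.2458 \cdot 10^{6}$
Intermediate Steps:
$L{\left(D \right)} = \frac{-667 + D}{2 D}$
$\left(L{\left(1125 \right)} + n\right) - 2841874 = \left(\frac{-667 + 1125}{2 \cdot 1125} - 1403946\right) - 2841874 = \left(\frac{1}{2} \cdot \frac{1}{1125} \cdot 458 - 1403946\right) - 2841874 = \left(\frac{229}{1125} - 1403946\right) - 2841874 = - \frac{1579439021}{1125} - 2841874 = - \frac{4776547271}{1125}$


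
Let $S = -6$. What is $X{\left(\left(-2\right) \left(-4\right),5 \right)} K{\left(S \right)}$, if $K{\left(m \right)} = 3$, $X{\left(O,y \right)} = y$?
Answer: $15$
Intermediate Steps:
$X{\left(\left(-2\right) \left(-4\right),5 \right)} K{\left(S \right)} = 5 \cdot 3 = 15$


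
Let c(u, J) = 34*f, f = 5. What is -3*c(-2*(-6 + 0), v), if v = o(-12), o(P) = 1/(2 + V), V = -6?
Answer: -510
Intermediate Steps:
o(P) = -¼ (o(P) = 1/(2 - 6) = 1/(-4) = -¼)
v = -¼ ≈ -0.25000
c(u, J) = 170 (c(u, J) = 34*5 = 170)
-3*c(-2*(-6 + 0), v) = -3*170 = -510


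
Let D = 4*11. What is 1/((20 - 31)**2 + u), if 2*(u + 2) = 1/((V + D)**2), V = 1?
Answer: 4050/481951 ≈ 0.0084033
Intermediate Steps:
D = 44
u = -8099/4050 (u = -2 + 1/(2*((1 + 44)**2)) = -2 + 1/(2*(45**2)) = -2 + (1/2)/2025 = -2 + (1/2)*(1/2025) = -2 + 1/4050 = -8099/4050 ≈ -1.9998)
1/((20 - 31)**2 + u) = 1/((20 - 31)**2 - 8099/4050) = 1/((-11)**2 - 8099/4050) = 1/(121 - 8099/4050) = 1/(481951/4050) = 4050/481951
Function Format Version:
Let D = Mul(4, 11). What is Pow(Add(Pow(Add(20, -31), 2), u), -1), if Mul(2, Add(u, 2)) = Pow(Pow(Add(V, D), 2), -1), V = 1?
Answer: Rational(4050, 481951) ≈ 0.0084033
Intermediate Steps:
D = 44
u = Rational(-8099, 4050) (u = Add(-2, Mul(Rational(1, 2), Pow(Pow(Add(1, 44), 2), -1))) = Add(-2, Mul(Rational(1, 2), Pow(Pow(45, 2), -1))) = Add(-2, Mul(Rational(1, 2), Pow(2025, -1))) = Add(-2, Mul(Rational(1, 2), Rational(1, 2025))) = Add(-2, Rational(1, 4050)) = Rational(-8099, 4050) ≈ -1.9998)
Pow(Add(Pow(Add(20, -31), 2), u), -1) = Pow(Add(Pow(Add(20, -31), 2), Rational(-8099, 4050)), -1) = Pow(Add(Pow(-11, 2), Rational(-8099, 4050)), -1) = Pow(Add(121, Rational(-8099, 4050)), -1) = Pow(Rational(481951, 4050), -1) = Rational(4050, 481951)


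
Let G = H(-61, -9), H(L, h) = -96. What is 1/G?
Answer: -1/96 ≈ -0.010417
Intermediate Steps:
G = -96
1/G = 1/(-96) = -1/96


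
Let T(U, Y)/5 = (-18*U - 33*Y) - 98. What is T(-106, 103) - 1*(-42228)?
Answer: 34283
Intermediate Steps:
T(U, Y) = -490 - 165*Y - 90*U (T(U, Y) = 5*((-18*U - 33*Y) - 98) = 5*((-33*Y - 18*U) - 98) = 5*(-98 - 33*Y - 18*U) = -490 - 165*Y - 90*U)
T(-106, 103) - 1*(-42228) = (-490 - 165*103 - 90*(-106)) - 1*(-42228) = (-490 - 16995 + 9540) + 42228 = -7945 + 42228 = 34283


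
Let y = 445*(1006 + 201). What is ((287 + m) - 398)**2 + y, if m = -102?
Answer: 582484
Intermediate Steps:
y = 537115 (y = 445*1207 = 537115)
((287 + m) - 398)**2 + y = ((287 - 102) - 398)**2 + 537115 = (185 - 398)**2 + 537115 = (-213)**2 + 537115 = 45369 + 537115 = 582484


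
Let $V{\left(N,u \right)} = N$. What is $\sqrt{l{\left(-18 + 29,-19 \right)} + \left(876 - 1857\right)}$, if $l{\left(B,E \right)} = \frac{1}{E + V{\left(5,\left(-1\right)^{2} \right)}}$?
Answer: $\frac{i \sqrt{192290}}{14} \approx 31.322 i$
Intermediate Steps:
$l{\left(B,E \right)} = \frac{1}{5 + E}$ ($l{\left(B,E \right)} = \frac{1}{E + 5} = \frac{1}{5 + E}$)
$\sqrt{l{\left(-18 + 29,-19 \right)} + \left(876 - 1857\right)} = \sqrt{\frac{1}{5 - 19} + \left(876 - 1857\right)} = \sqrt{\frac{1}{-14} + \left(876 - 1857\right)} = \sqrt{- \frac{1}{14} - 981} = \sqrt{- \frac{13735}{14}} = \frac{i \sqrt{192290}}{14}$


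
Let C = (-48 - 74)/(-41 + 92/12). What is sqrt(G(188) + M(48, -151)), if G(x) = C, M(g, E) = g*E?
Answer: I*sqrt(724434)/10 ≈ 85.114*I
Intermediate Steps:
M(g, E) = E*g
C = 183/50 (C = -122/(-41 + 92*(1/12)) = -122/(-41 + 23/3) = -122/(-100/3) = -122*(-3/100) = 183/50 ≈ 3.6600)
G(x) = 183/50
sqrt(G(188) + M(48, -151)) = sqrt(183/50 - 151*48) = sqrt(183/50 - 7248) = sqrt(-362217/50) = I*sqrt(724434)/10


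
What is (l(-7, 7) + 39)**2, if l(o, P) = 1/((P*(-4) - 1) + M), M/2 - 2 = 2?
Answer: 669124/441 ≈ 1517.3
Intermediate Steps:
M = 8 (M = 4 + 2*2 = 4 + 4 = 8)
l(o, P) = 1/(7 - 4*P) (l(o, P) = 1/((P*(-4) - 1) + 8) = 1/((-4*P - 1) + 8) = 1/((-1 - 4*P) + 8) = 1/(7 - 4*P))
(l(-7, 7) + 39)**2 = (-1/(-7 + 4*7) + 39)**2 = (-1/(-7 + 28) + 39)**2 = (-1/21 + 39)**2 = (818/21)**2 = 669124/441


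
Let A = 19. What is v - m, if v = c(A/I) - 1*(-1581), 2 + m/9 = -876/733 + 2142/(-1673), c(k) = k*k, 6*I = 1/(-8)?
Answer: 145994763099/175187 ≈ 8.3337e+5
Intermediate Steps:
I = -1/48 (I = (⅙)/(-8) = (⅙)*(-⅛) = -1/48 ≈ -0.020833)
c(k) = k²
m = -7056324/175187 (m = -18 + 9*(-876/733 + 2142/(-1673)) = -18 + 9*(-876*1/733 + 2142*(-1/1673)) = -18 + 9*(-876/733 - 306/239) = -18 + 9*(-433662/175187) = -18 - 3902958/175187 = -7056324/175187 ≈ -40.279)
v = 833325 (v = (19/(-1/48))² - 1*(-1581) = (19*(-48))² + 1581 = (-912)² + 1581 = 831744 + 1581 = 833325)
v - m = 833325 - 1*(-7056324/175187) = 833325 + 7056324/175187 = 145994763099/175187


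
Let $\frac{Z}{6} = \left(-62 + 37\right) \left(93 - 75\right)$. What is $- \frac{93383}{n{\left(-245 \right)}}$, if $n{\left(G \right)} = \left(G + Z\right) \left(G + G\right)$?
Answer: $- \frac{93383}{1443050} \approx -0.064712$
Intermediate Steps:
$Z = -2700$ ($Z = 6 \left(-62 + 37\right) \left(93 - 75\right) = 6 \left(\left(-25\right) 18\right) = 6 \left(-450\right) = -2700$)
$n{\left(G \right)} = 2 G \left(-2700 + G\right)$ ($n{\left(G \right)} = \left(G - 2700\right) \left(G + G\right) = \left(-2700 + G\right) 2 G = 2 G \left(-2700 + G\right)$)
$- \frac{93383}{n{\left(-245 \right)}} = - \frac{93383}{2 \left(-245\right) \left(-2700 - 245\right)} = - \frac{93383}{2 \left(-245\right) \left(-2945\right)} = - \frac{93383}{1443050}$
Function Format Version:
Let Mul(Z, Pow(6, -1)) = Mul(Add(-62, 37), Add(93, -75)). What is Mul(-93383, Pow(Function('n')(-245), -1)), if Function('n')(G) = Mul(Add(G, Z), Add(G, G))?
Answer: Rational(-93383, 1443050) ≈ -0.064712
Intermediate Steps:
Z = -2700 (Z = Mul(6, Mul(Add(-62, 37), Add(93, -75))) = Mul(6, Mul(-25, 18)) = Mul(6, -450) = -2700)
Function('n')(G) = Mul(2, G, Add(-2700, G)) (Function('n')(G) = Mul(Add(G, -2700), Add(G, G)) = Mul(Add(-2700, G), Mul(2, G)) = Mul(2, G, Add(-2700, G)))
Mul(-93383, Pow(Function('n')(-245), -1)) = Mul(-93383, Pow(Mul(2, -245, Add(-2700, -245)), -1)) = Mul(-93383, Pow(Mul(2, -245, -2945), -1)) = Mul(-93383, Pow(1443050, -1)) = Mul(-93383, Rational(1, 1443050)) = Rational(-93383, 1443050)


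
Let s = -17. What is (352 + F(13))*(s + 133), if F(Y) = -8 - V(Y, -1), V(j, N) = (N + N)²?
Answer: 39440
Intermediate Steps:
V(j, N) = 4*N² (V(j, N) = (2*N)² = 4*N²)
F(Y) = -12 (F(Y) = -8 - 4*(-1)² = -8 - 4 = -12)
(352 + F(13))*(s + 133) = (352 - 12)*(-17 + 133) = 340*116 = 39440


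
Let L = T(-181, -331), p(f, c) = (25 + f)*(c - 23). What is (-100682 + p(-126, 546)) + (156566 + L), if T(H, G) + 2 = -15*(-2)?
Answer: 3089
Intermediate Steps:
p(f, c) = (-23 + c)*(25 + f) (p(f, c) = (25 + f)*(-23 + c) = (-23 + c)*(25 + f))
T(H, G) = 28 (T(H, G) = -2 - 15*(-2) = -2 + 30 = 28)
L = 28
(-100682 + p(-126, 546)) + (156566 + L) = (-100682 + (-575 - 23*(-126) + 25*546 + 546*(-126))) + (156566 + 28) = (-100682 + (-575 + 2898 + 13650 - 68796)) + 156594 = (-100682 - 52823) + 156594 = -153505 + 156594 = 3089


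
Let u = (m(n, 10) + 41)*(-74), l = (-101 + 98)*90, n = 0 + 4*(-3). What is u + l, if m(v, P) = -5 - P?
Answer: -2194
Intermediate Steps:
n = -12 (n = 0 - 12 = -12)
l = -270 (l = -3*90 = -270)
u = -1924 (u = ((-5 - 1*10) + 41)*(-74) = ((-5 - 10) + 41)*(-74) = (-15 + 41)*(-74) = 26*(-74) = -1924)
u + l = -1924 - 270 = -2194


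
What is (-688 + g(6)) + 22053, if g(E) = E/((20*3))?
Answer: 213651/10 ≈ 21365.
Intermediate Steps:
g(E) = E/60
(-688 + g(6)) + 22053 = (-688 + (1/60)*6) + 22053 = (-688 + ⅒) + 22053 = -6879/10 + 22053 = 213651/10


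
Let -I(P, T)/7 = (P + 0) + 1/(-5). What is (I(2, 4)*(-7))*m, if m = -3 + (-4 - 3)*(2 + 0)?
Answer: -7497/5 ≈ -1499.4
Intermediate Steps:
I(P, T) = 7/5 - 7*P (I(P, T) = -7*((P + 0) + 1/(-5)) = -7*(P - ⅕) = -7*(-⅕ + P) = 7/5 - 7*P)
m = -17 (m = -3 - 7*2 = -3 - 14 = -17)
(I(2, 4)*(-7))*m = ((7/5 - 7*2)*(-7))*(-17) = ((7/5 - 14)*(-7))*(-17) = -63/5*(-7)*(-17) = (441/5)*(-17) = -7497/5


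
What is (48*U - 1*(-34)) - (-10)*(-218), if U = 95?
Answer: 2414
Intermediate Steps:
(48*U - 1*(-34)) - (-10)*(-218) = (48*95 - 1*(-34)) - (-10)*(-218) = (4560 + 34) - 1*2180 = 4594 - 2180 = 2414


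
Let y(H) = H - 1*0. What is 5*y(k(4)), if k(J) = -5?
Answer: -25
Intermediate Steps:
y(H) = H (y(H) = H + 0 = H)
5*y(k(4)) = 5*(-5) = -25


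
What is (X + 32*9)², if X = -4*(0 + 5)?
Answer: 71824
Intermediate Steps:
X = -20 (X = -4*5 = -20)
(X + 32*9)² = (-20 + 32*9)² = (-20 + 288)² = 268² = 71824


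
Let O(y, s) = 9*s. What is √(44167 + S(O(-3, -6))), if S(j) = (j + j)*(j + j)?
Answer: √55831 ≈ 236.29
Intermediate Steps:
S(j) = 4*j² (S(j) = (2*j)*(2*j) = 4*j²)
√(44167 + S(O(-3, -6))) = √(44167 + 4*(9*(-6))²) = √(44167 + 4*(-54)²) = √(44167 + 4*2916) = √(44167 + 11664) = √55831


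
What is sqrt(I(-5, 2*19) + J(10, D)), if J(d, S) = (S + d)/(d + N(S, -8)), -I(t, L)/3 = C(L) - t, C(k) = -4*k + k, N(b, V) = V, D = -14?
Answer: 5*sqrt(13) ≈ 18.028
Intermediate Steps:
C(k) = -3*k
I(t, L) = 3*t + 9*L (I(t, L) = -3*(-3*L - t) = -3*(-t - 3*L) = 3*t + 9*L)
J(d, S) = (S + d)/(-8 + d) (J(d, S) = (S + d)/(d - 8) = (S + d)/(-8 + d))
sqrt(I(-5, 2*19) + J(10, D)) = sqrt((3*(-5) + 9*(2*19)) + (-14 + 10)/(-8 + 10)) = sqrt((-15 + 9*38) - 4/2) = sqrt((-15 + 342) + (1/2)*(-4)) = sqrt(327 - 2) = sqrt(325) = 5*sqrt(13)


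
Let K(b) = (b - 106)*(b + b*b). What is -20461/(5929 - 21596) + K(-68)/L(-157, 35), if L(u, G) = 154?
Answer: -6208384627/1206359 ≈ -5146.4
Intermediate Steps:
K(b) = (-106 + b)*(b + b²)
-20461/(5929 - 21596) + K(-68)/L(-157, 35) = -20461/(5929 - 21596) - 68*(-106 + (-68)² - 105*(-68))/154 = -20461/(-15667) - 68*(-106 + 4624 + 7140)*(1/154) = -20461*(-1/15667) - 68*11658*(1/154) = 20461/15667 - 792744*1/154 = 20461/15667 - 396372/77 = -6208384627/1206359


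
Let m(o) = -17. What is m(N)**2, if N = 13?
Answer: 289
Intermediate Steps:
m(N)**2 = (-17)**2 = 289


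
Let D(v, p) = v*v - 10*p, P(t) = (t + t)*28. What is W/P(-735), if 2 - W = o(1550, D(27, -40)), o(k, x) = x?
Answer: 23/840 ≈ 0.027381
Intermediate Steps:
P(t) = 56*t (P(t) = (2*t)*28 = 56*t)
D(v, p) = v² - 10*p
W = -1127 (W = 2 - (27² - 10*(-40)) = 2 - (729 + 400) = 2 - 1*1129 = 2 - 1129 = -1127)
W/P(-735) = -1127/(56*(-735)) = -1127/(-41160) = -1127*(-1/41160) = 23/840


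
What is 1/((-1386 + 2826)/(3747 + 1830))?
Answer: 1859/480 ≈ 3.8729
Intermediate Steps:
1/((-1386 + 2826)/(3747 + 1830)) = 1/(1440/5577) = 1/(1440*(1/5577)) = 1/(480/1859) = 1859/480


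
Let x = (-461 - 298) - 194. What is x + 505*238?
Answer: 119237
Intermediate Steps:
x = -953 (x = -759 - 194 = -953)
x + 505*238 = -953 + 505*238 = -953 + 120190 = 119237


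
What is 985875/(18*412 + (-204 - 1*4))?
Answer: 985875/7208 ≈ 136.78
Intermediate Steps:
985875/(18*412 + (-204 - 1*4)) = 985875/(7416 + (-204 - 4)) = 985875/(7416 - 208) = 985875/7208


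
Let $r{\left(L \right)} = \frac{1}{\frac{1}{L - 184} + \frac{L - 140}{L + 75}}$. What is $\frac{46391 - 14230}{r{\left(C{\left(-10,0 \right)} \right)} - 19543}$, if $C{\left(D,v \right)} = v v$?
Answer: $- \frac{166175887}{100981441} \approx -1.6456$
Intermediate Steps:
$C{\left(D,v \right)} = v^{2}$
$r{\left(L \right)} = \frac{1}{\frac{1}{-184 + L} + \frac{-140 + L}{75 + L}}$
$\frac{46391 - 14230}{r{\left(C{\left(-10,0 \right)} \right)} - 19543} = \frac{46391 - 14230}{\frac{-13800 + \left(0^{2}\right)^{2} - 109 \cdot 0^{2}}{25835 + \left(0^{2}\right)^{2} - 323 \cdot 0^{2}} - 19543} = \frac{32161}{\frac{-13800 + 0^{2} - 0}{25835 + 0^{2} - 0} - 19543} = \frac{32161}{\frac{-13800 + 0 + 0}{25835 + 0 + 0} - 19543} = \frac{32161}{\frac{1}{25835} \left(-13800\right) - 19543} = \frac{32161}{- \frac{2760}{5167} - 19543} = \frac{32161}{- \frac{100981441}{5167}} = 32161 \left(- \frac{5167}{100981441}\right) = - \frac{166175887}{100981441}$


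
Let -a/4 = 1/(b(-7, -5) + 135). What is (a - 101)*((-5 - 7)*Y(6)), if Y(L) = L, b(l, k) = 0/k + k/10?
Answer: 1956744/269 ≈ 7274.1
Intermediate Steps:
b(l, k) = k/10 (b(l, k) = 0 + k*(1/10) = 0 + k/10 = k/10)
a = -8/269 (a = -4/((1/10)*(-5) + 135) = -4/(-1/2 + 135) = -4/269/2 = -4*2/269 = -8/269 ≈ -0.029740)
(a - 101)*((-5 - 7)*Y(6)) = (-8/269 - 101)*((-5 - 7)*6) = -(-326124)*6/269 = -27177/269*(-72) = 1956744/269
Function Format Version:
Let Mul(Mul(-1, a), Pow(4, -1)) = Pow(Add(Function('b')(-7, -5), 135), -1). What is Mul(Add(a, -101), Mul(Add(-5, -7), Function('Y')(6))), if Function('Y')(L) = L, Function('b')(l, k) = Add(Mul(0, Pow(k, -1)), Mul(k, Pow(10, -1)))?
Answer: Rational(1956744, 269) ≈ 7274.1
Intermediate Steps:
Function('b')(l, k) = Mul(Rational(1, 10), k) (Function('b')(l, k) = Add(0, Mul(k, Rational(1, 10))) = Add(0, Mul(Rational(1, 10), k)) = Mul(Rational(1, 10), k))
a = Rational(-8, 269) (a = Mul(-4, Pow(Add(Mul(Rational(1, 10), -5), 135), -1)) = Mul(-4, Pow(Add(Rational(-1, 2), 135), -1)) = Mul(-4, Pow(Rational(269, 2), -1)) = Mul(-4, Rational(2, 269)) = Rational(-8, 269) ≈ -0.029740)
Mul(Add(a, -101), Mul(Add(-5, -7), Function('Y')(6))) = Mul(Add(Rational(-8, 269), -101), Mul(Add(-5, -7), 6)) = Mul(Rational(-27177, 269), Mul(-12, 6)) = Mul(Rational(-27177, 269), -72) = Rational(1956744, 269)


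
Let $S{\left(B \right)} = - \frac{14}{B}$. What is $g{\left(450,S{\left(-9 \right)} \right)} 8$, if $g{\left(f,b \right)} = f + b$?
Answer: $\frac{32512}{9} \approx 3612.4$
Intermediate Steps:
$g{\left(f,b \right)} = b + f$
$g{\left(450,S{\left(-9 \right)} \right)} 8 = \left(- \frac{14}{-9} + 450\right) 8 = \left(\left(-14\right) \left(- \frac{1}{9}\right) + 450\right) 8 = \left(\frac{14}{9} + 450\right) 8 = \frac{4064}{9} \cdot 8 = \frac{32512}{9}$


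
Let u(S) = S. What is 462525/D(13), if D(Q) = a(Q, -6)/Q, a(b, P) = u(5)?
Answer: 1202565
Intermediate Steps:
a(b, P) = 5
D(Q) = 5/Q
462525/D(13) = 462525/((5/13)) = 462525/((5*(1/13))) = 462525/(5/13) = 462525*(13/5) = 1202565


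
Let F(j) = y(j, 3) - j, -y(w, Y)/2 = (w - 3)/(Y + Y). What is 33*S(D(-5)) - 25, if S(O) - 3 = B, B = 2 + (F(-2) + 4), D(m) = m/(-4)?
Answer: 393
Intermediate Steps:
y(w, Y) = -(-3 + w)/Y (y(w, Y) = -2*(w - 3)/(Y + Y) = -2*(-3 + w)/(2*Y) = -2*(-3 + w)*1/(2*Y) = -(-3 + w)/Y)
D(m) = -m/4 (D(m) = m*(-¼) = -m/4)
F(j) = 1 - 4*j/3 (F(j) = (3 - j)/3 - j = (1 - j/3) - j = 1 - 4*j/3)
B = 29/3 (B = 2 + ((1 - 4/3*(-2)) + 4) = 2 + ((1 + 8/3) + 4) = 2 + (11/3 + 4) = 2 + 23/3 = 29/3 ≈ 9.6667)
S(O) = 38/3 (S(O) = 3 + 29/3 = 38/3)
33*S(D(-5)) - 25 = 33*(38/3) - 25 = 418 - 25 = 393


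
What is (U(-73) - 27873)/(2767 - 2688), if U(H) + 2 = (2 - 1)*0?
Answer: -27875/79 ≈ -352.85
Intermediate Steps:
U(H) = -2 (U(H) = -2 + (2 - 1)*0 = -2 + 1*0 = -2 + 0 = -2)
(U(-73) - 27873)/(2767 - 2688) = (-2 - 27873)/(2767 - 2688) = -27875/79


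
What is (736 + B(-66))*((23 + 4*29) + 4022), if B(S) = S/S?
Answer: 3066657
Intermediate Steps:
B(S) = 1
(736 + B(-66))*((23 + 4*29) + 4022) = (736 + 1)*((23 + 4*29) + 4022) = 737*((23 + 116) + 4022) = 737*(139 + 4022) = 737*4161 = 3066657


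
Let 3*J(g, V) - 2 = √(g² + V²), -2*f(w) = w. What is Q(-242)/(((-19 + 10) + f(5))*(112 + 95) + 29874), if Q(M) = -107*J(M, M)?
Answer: -428/164961 - 51788*√2/164961 ≈ -0.44657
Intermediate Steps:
f(w) = -w/2
J(g, V) = ⅔ + √(V² + g²)/3 (J(g, V) = ⅔ + √(g² + V²)/3 = ⅔ + √(V² + g²)/3)
Q(M) = -214/3 - 107*√2*√(M²)/3 (Q(M) = -107*(⅔ + √(M² + M²)/3) = -107*(⅔ + √(2*M²)/3) = -107*(⅔ + (√2*√(M²))/3) = -107*(⅔ + √2*√(M²)/3) = -214/3 - 107*√2*√(M²)/3)
Q(-242)/(((-19 + 10) + f(5))*(112 + 95) + 29874) = (-214/3 - 107*√2*√((-242)²)/3)/(((-19 + 10) - ½*5)*(112 + 95) + 29874) = (-214/3 - 107*√2*√58564/3)/((-9 - 5/2)*207 + 29874) = (-214/3 - 107/3*√2*242)/(-23/2*207 + 29874) = (-214/3 - 25894*√2/3)/(-4761/2 + 29874) = (-214/3 - 25894*√2/3)/(54987/2) = (-214/3 - 25894*√2/3)*(2/54987) = -428/164961 - 51788*√2/164961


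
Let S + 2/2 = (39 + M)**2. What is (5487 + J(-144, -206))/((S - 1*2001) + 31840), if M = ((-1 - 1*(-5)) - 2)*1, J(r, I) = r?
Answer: 5343/31519 ≈ 0.16952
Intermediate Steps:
M = 2 (M = ((-1 + 5) - 2)*1 = (4 - 2)*1 = 2*1 = 2)
S = 1680 (S = -1 + (39 + 2)**2 = -1 + 41**2 = -1 + 1681 = 1680)
(5487 + J(-144, -206))/((S - 1*2001) + 31840) = (5487 - 144)/((1680 - 1*2001) + 31840) = 5343/((1680 - 2001) + 31840) = 5343/(-321 + 31840) = 5343/31519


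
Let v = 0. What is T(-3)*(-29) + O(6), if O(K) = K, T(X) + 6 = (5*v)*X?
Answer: 180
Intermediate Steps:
T(X) = -6 (T(X) = -6 + (5*0)*X = -6 + 0*X = -6 + 0 = -6)
T(-3)*(-29) + O(6) = -6*(-29) + 6 = 174 + 6 = 180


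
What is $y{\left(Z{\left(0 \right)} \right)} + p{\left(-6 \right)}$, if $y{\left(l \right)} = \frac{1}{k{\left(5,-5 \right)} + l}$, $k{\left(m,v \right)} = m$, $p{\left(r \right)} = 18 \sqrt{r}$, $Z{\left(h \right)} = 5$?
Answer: $\frac{1}{10} + 18 i \sqrt{6} \approx 0.1 + 44.091 i$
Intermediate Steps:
$y{\left(l \right)} = \frac{1}{5 + l}$
$y{\left(Z{\left(0 \right)} \right)} + p{\left(-6 \right)} = \frac{1}{5 + 5} + 18 \sqrt{-6} = \frac{1}{10} + 18 i \sqrt{6}$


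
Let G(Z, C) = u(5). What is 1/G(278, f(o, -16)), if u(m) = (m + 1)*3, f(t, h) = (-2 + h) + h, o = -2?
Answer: 1/18 ≈ 0.055556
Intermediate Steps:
f(t, h) = -2 + 2*h
u(m) = 3 + 3*m (u(m) = (1 + m)*3 = 3 + 3*m)
G(Z, C) = 18 (G(Z, C) = 3 + 3*5 = 3 + 15 = 18)
1/G(278, f(o, -16)) = 1/18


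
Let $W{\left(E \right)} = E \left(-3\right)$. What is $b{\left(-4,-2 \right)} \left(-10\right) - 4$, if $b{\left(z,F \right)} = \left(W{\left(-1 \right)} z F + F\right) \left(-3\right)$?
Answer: $656$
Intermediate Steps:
$W{\left(E \right)} = - 3 E$
$b{\left(z,F \right)} = - 3 F - 9 F z$ ($b{\left(z,F \right)} = \left(\left(-3\right) \left(-1\right) z F + F\right) \left(-3\right) = \left(3 z F + F\right) \left(-3\right) = \left(3 F z + F\right) \left(-3\right) = \left(F + 3 F z\right) \left(-3\right) = - 3 F - 9 F z$)
$b{\left(-4,-2 \right)} \left(-10\right) - 4 = \left(-3\right) \left(-2\right) \left(1 + 3 \left(-4\right)\right) \left(-10\right) - 4 = \left(-3\right) \left(-2\right) \left(1 - 12\right) \left(-10\right) - 4 = \left(-3\right) \left(-2\right) \left(-11\right) \left(-10\right) - 4 = \left(-66\right) \left(-10\right) - 4 = 660 - 4 = 656$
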